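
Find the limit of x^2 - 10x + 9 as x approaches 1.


Since polynomials are continuous, we use direct substitution.
lim(x->1) of x^2 - 10x + 9
= 1 * 1^2 - 10 * 1 + 9
= 1 - 10 + 9
= 0

0


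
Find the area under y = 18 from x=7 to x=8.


The area under a constant function y = 18 is a rectangle.
Width = 8 - 7 = 1
Height = 18
Area = width * height
= 1 * 18
= 18

18


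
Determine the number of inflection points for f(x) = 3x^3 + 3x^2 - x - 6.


Inflection points occur where f''(x) = 0 and concavity changes.
f(x) = 3x^3 + 3x^2 - x - 6
f'(x) = 9x^2 + 6x - 1
f''(x) = 18x + 6
Set f''(x) = 0:
18x + 6 = 0
x = -6 / 18 = -1/3
Since f''(x) is linear (degree 1), it changes sign at this point.
Therefore there is exactly 1 inflection point.

1


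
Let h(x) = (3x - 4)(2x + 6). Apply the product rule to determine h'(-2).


Let u(x) = 3x - 4 and v(x) = 2x + 6
u'(x) = 3
v'(x) = 2
Product rule: h'(x) = u'(x)*v(x) + u(x)*v'(x)
= 3 * (2x + 6) + (3x - 4) * 2
At x = -2:
u(-2) = 3 * (-2) - 4 = -10
v(-2) = 2 * (-2) + 6 = 2
h'(-2) = 3 * 2 + (-10) * 2
= 6 - 20
= -14

-14


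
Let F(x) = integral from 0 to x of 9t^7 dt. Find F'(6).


By the Fundamental Theorem of Calculus (Part 1):
If F(x) = integral from 0 to x of f(t) dt, then F'(x) = f(x)
Here f(t) = 9t^7
So F'(x) = 9x^7
Evaluate at x = 6:
F'(6) = 9 * 6^7
= 9 * 279936
= 2519424

2519424


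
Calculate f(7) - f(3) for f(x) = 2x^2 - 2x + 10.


Net change = f(b) - f(a)
f(x) = 2x^2 - 2x + 10
Compute f(7):
f(7) = 2 * 7^2 - 2 * 7 + 10
= 98 - 14 + 10
= 94
Compute f(3):
f(3) = 2 * 3^2 - 2 * 3 + 10
= 18 - 6 + 10
= 22
Net change = 94 - 22 = 72

72


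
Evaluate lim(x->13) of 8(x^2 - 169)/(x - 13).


Direct substitution gives 0/0, so we factor the numerator.
Factor: 8(x^2 - 169) = 8 * (x - 13)(x + 13)
Cancel the common factor (x - 13):
8(x^2 - 169)/(x - 13) = 8 * (x + 13)
Now substitute x = 13:
= 8 * (13 + 13) = 208

208


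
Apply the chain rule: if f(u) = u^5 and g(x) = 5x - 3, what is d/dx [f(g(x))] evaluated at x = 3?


Using the chain rule: (f(g(x)))' = f'(g(x)) * g'(x)
First, find g(3):
g(3) = 5 * 3 - 3 = 12
Next, f'(u) = 5u^4
And g'(x) = 5
So f'(g(3)) * g'(3)
= 5 * 12^4 * 5
= 5 * 20736 * 5
= 518400

518400


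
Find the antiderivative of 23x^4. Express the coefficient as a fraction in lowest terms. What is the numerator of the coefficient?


Apply the power rule for integration:
integral of ax^n dx = a/(n+1) * x^(n+1) + C
integral of 23x^4 dx
= 23/5 * x^5 + C
The coefficient in lowest terms is 23/5, and its numerator is 23

23


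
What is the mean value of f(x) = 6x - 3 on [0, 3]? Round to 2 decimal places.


Average value = 1/(b-a) * integral from a to b of f(x) dx
First compute the integral of 6x - 3:
F(x) = 3x^2 - 3x
F(3) = 3 * 9 - 3 * 3 = 18
F(0) = 3 * 0 - 3 * 0 = 0
Integral = 18 - 0 = 18
Average = 18 / (3 - 0) = 18 / 3
= 6 = 6.00

6.00


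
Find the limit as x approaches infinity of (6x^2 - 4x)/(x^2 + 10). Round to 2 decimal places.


For limits at infinity with equal-degree polynomials,
we compare leading coefficients.
Numerator leading term: 6x^2
Denominator leading term: x^2
Divide both by x^2:
lim = (6 - 4/x) / (1 + 10/x^2)
As x -> infinity, the 1/x and 1/x^2 terms vanish:
= 6/1 = 6 = 6.00

6.00


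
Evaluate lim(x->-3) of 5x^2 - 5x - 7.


Since polynomials are continuous, we use direct substitution.
lim(x->-3) of 5x^2 - 5x - 7
= 5 * (-3)^2 - 5 * (-3) - 7
= 45 + 15 - 7
= 53

53


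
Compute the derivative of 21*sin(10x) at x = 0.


Apply the chain rule to differentiate 21*sin(10x):
d/dx [21*sin(10x)]
= 21 * cos(10x) * d/dx(10x)
= 21 * 10 * cos(10x)
= 210 * cos(10x)
Evaluate at x = 0:
= 210 * cos(0)
= 210 * 1
= 210

210


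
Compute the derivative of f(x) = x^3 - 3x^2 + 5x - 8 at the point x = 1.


Differentiate f(x) = x^3 - 3x^2 + 5x - 8 term by term:
f'(x) = 3x^2 - 6x + 5
Substitute x = 1:
f'(1) = 3 * 1^2 - 6 * 1 + 5
= 3 - 6 + 5
= 2

2


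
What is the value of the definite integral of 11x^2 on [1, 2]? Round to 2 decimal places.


Find the antiderivative of 11x^2:
F(x) = 11/3 * x^3
Apply the Fundamental Theorem of Calculus:
F(2) - F(1)
= 11/3 * 2^3 - 11/3 * 1^3
= 11/3 * (8 - 1)
= 11/3 * 7
= 77/3 ≈ 25.67

25.67


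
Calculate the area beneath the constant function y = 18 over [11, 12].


The area under a constant function y = 18 is a rectangle.
Width = 12 - 11 = 1
Height = 18
Area = width * height
= 1 * 18
= 18

18


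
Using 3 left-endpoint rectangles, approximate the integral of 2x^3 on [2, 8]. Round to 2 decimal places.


Left Riemann sum uses left endpoints of each subinterval.
Interval: [2, 8], n = 3
dx = (8 - 2) / 3 = 2
Left endpoints: [2, 4, 6]
f values: [16, 128, 432]
Sum = dx * (sum of f values)
= 2 * 576
= 1152 = 1152.00

1152.00


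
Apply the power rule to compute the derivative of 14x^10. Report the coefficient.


We apply the power rule: d/dx [ax^n] = a*n * x^(n-1)
d/dx [14x^10]
= 14 * 10 * x^(10-1)
= 140x^9
The coefficient is 140

140


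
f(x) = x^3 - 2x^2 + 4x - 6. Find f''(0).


First derivative:
f'(x) = 3x^2 - 4x + 4
Second derivative:
f''(x) = 6x - 4
Substitute x = 0:
f''(0) = 6 * 0 - 4
= 0 - 4
= -4

-4


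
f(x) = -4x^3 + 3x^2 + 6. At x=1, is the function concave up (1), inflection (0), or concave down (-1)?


Concavity is determined by the sign of f''(x).
f(x) = -4x^3 + 3x^2 + 6
f'(x) = -12x^2 + 6x
f''(x) = -24x + 6
f''(1) = -24 * 1 + 6
= -24 + 6
= -18
Since f''(1) < 0, the function is concave down (-1)

-1


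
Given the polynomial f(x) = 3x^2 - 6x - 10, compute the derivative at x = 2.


Differentiate term by term using power and sum rules:
f(x) = 3x^2 - 6x - 10
f'(x) = 6x - 6
Substitute x = 2:
f'(2) = 6 * 2 - 6
= 12 - 6
= 6

6


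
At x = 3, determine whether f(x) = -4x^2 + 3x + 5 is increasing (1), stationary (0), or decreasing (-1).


Compute f'(x) to determine behavior:
f'(x) = -8x + 3
f'(3) = -8 * 3 + 3
= -24 + 3
= -21
Since f'(3) < 0, the function is decreasing (-1)

-1


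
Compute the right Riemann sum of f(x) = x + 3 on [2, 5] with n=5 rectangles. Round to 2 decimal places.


Right Riemann sum uses right endpoints of each subinterval.
Interval: [2, 5], n = 5
dx = (5 - 2) / 5 = 3/5
Right endpoints: [13/5, 16/5, 19/5, 22/5, 5]
f values: [28/5, 31/5, 34/5, 37/5, 8]
Sum = dx * (sum of f values)
= 3/5 * 34
= 102/5 = 20.40

20.40


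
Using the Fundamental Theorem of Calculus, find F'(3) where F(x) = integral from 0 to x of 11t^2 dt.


By the Fundamental Theorem of Calculus (Part 1):
If F(x) = integral from 0 to x of f(t) dt, then F'(x) = f(x)
Here f(t) = 11t^2
So F'(x) = 11x^2
Evaluate at x = 3:
F'(3) = 11 * 3^2
= 11 * 9
= 99

99


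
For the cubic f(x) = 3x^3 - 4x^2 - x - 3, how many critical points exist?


Find where f'(x) = 0:
f(x) = 3x^3 - 4x^2 - x - 3
f'(x) = 9x^2 - 8x - 1
This is a quadratic in x. Use the discriminant to count real roots.
Discriminant = (-8)^2 - 4 * 9 * (-1)
= 64 - (-36)
= 100
Since discriminant > 0, f'(x) = 0 has 2 real solutions.
Number of critical points: 2

2


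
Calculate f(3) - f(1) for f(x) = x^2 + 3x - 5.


Net change = f(b) - f(a)
f(x) = x^2 + 3x - 5
Compute f(3):
f(3) = 1 * 3^2 + 3 * 3 - 5
= 9 + 9 - 5
= 13
Compute f(1):
f(1) = 1 * 1^2 + 3 * 1 - 5
= 1 + 3 - 5
= -1
Net change = 13 - (-1) = 14

14


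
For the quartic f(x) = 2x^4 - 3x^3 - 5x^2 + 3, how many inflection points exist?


Inflection points occur where f''(x) = 0 and concavity changes.
f(x) = 2x^4 - 3x^3 - 5x^2 + 3
f'(x) = 8x^3 - 9x^2 - 10x
f''(x) = 24x^2 - 18x - 10
This is a quadratic in x. Use the discriminant to count real roots.
Discriminant = (-18)^2 - 4 * 24 * (-10)
= 324 - (-960)
= 1284
Since discriminant > 0, f''(x) = 0 has 2 distinct real solutions.
A quadratic with two distinct real roots changes sign at each root, so concavity changes at both.
Number of inflection points: 2

2


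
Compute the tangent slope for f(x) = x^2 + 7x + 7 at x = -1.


The slope of the tangent line equals f'(x) at the point.
f(x) = x^2 + 7x + 7
f'(x) = 2x + 7
At x = -1:
f'(-1) = 2 * (-1) + 7
= -2 + 7
= 5

5


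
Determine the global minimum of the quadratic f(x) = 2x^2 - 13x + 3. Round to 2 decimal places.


For a quadratic f(x) = ax^2 + bx + c with a > 0, the minimum is at the vertex.
Vertex x-coordinate: x = -b/(2a)
x = -(-13) / (2 * 2)
x = 13/4
Substitute back to find the minimum value:
f(13/4) = 2 * (13/4)^2 - 13 * (13/4) + 3
= 169/8 - 169/4 + 3
= -145/8 ≈ -18.13

-18.13


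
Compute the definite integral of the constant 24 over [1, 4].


The integral of a constant k over [a, b] equals k * (b - a).
integral from 1 to 4 of 24 dx
= 24 * (4 - 1)
= 24 * 3
= 72

72


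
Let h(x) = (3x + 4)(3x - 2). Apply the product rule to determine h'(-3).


Let u(x) = 3x + 4 and v(x) = 3x - 2
u'(x) = 3
v'(x) = 3
Product rule: h'(x) = u'(x)*v(x) + u(x)*v'(x)
= 3 * (3x - 2) + (3x + 4) * 3
At x = -3:
u(-3) = 3 * (-3) + 4 = -5
v(-3) = 3 * (-3) - 2 = -11
h'(-3) = 3 * (-11) + (-5) * 3
= -33 - 15
= -48

-48


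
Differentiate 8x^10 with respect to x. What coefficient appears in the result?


We apply the power rule: d/dx [ax^n] = a*n * x^(n-1)
d/dx [8x^10]
= 8 * 10 * x^(10-1)
= 80x^9
The coefficient is 80

80


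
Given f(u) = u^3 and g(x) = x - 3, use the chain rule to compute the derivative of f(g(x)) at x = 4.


Using the chain rule: (f(g(x)))' = f'(g(x)) * g'(x)
First, find g(4):
g(4) = 1 * 4 - 3 = 1
Next, f'(u) = 3u^2
And g'(x) = 1
So f'(g(4)) * g'(4)
= 3 * 1^2 * 1
= 3 * 1 * 1
= 3

3


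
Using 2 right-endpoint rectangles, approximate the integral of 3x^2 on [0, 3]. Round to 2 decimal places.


Right Riemann sum uses right endpoints of each subinterval.
Interval: [0, 3], n = 2
dx = (3 - 0) / 2 = 3/2
Right endpoints: [3/2, 3]
f values: [27/4, 27]
Sum = dx * (sum of f values)
= 3/2 * 135/4
= 405/8 ≈ 50.63

50.63


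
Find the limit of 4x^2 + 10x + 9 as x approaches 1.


Since polynomials are continuous, we use direct substitution.
lim(x->1) of 4x^2 + 10x + 9
= 4 * 1^2 + 10 * 1 + 9
= 4 + 10 + 9
= 23

23


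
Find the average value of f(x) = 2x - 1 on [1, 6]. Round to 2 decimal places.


Average value = 1/(b-a) * integral from a to b of f(x) dx
First compute the integral of 2x - 1:
F(x) = x^2 - x
F(6) = 1 * 36 - 1 * 6 = 30
F(1) = 1 * 1 - 1 * 1 = 0
Integral = 30 - 0 = 30
Average = 30 / (6 - 1) = 30 / 5
= 6 = 6.00

6.00


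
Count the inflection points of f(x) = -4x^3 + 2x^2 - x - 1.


Inflection points occur where f''(x) = 0 and concavity changes.
f(x) = -4x^3 + 2x^2 - x - 1
f'(x) = -12x^2 + 4x - 1
f''(x) = -24x + 4
Set f''(x) = 0:
-24x + 4 = 0
x = -4 / (-24) = 1/6
Since f''(x) is linear (degree 1), it changes sign at this point.
Therefore there is exactly 1 inflection point.

1


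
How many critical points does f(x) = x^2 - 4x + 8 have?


Find where f'(x) = 0:
f'(x) = 2x - 4
Set f'(x) = 0:
2x - 4 = 0
x = 4 / 2 = 2
This is a linear equation in x, so there is exactly one solution.
Number of critical points: 1

1


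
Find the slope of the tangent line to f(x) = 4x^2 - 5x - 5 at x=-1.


The slope of the tangent line equals f'(x) at the point.
f(x) = 4x^2 - 5x - 5
f'(x) = 8x - 5
At x = -1:
f'(-1) = 8 * (-1) - 5
= -8 - 5
= -13

-13


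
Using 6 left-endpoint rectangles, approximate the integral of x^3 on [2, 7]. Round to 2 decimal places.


Left Riemann sum uses left endpoints of each subinterval.
Interval: [2, 7], n = 6
dx = (7 - 2) / 6 = 5/6
Left endpoints: [2, 17/6, 11/3, 9/2, 16/3, 37/6]
f values: [8, 4913/216, 1331/27, 729/8, 4096/27, 50653/216]
Sum = dx * (sum of f values)
= 5/6 * 4459/8
= 22295/48 ≈ 464.48

464.48


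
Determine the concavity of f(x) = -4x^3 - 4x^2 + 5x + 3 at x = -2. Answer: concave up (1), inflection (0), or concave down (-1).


Concavity is determined by the sign of f''(x).
f(x) = -4x^3 - 4x^2 + 5x + 3
f'(x) = -12x^2 - 8x + 5
f''(x) = -24x - 8
f''(-2) = -24 * (-2) - 8
= 48 - 8
= 40
Since f''(-2) > 0, the function is concave up (1)

1


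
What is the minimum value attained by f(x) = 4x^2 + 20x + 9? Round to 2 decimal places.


For a quadratic f(x) = ax^2 + bx + c with a > 0, the minimum is at the vertex.
Vertex x-coordinate: x = -b/(2a)
x = -(20) / (2 * 4)
x = -20/8 = -5/2
Substitute back to find the minimum value:
f(-5/2) = 4 * (-5/2)^2 + 20 * (-5/2) + 9
= 25 - 50 + 9
= -16 = -16.00

-16.00


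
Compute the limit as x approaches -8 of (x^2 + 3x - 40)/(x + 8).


Direct substitution gives 0/0, so we factor the numerator.
Factor: (x^2 + 3x - 40) = (x + 8)(x - 5)
Cancel the common factor (x + 8):
(x^2 + 3x - 40)/(x + 8) = (x - 5)
Now substitute x = -8:
= (-8) - (5) = -13

-13


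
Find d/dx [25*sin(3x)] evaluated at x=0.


Apply the chain rule to differentiate 25*sin(3x):
d/dx [25*sin(3x)]
= 25 * cos(3x) * d/dx(3x)
= 25 * 3 * cos(3x)
= 75 * cos(3x)
Evaluate at x = 0:
= 75 * cos(0)
= 75 * 1
= 75

75


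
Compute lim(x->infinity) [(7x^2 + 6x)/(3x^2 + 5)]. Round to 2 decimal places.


For limits at infinity with equal-degree polynomials,
we compare leading coefficients.
Numerator leading term: 7x^2
Denominator leading term: 3x^2
Divide both by x^2:
lim = (7 + 6/x) / (3 + 5/x^2)
As x -> infinity, the 1/x and 1/x^2 terms vanish:
= 7/3 ≈ 2.33

2.33


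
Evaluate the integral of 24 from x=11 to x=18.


The integral of a constant k over [a, b] equals k * (b - a).
integral from 11 to 18 of 24 dx
= 24 * (18 - 11)
= 24 * 7
= 168

168


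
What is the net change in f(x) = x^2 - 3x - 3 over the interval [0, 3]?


Net change = f(b) - f(a)
f(x) = x^2 - 3x - 3
Compute f(3):
f(3) = 1 * 3^2 - 3 * 3 - 3
= 9 - 9 - 3
= -3
Compute f(0):
f(0) = 1 * 0^2 - 3 * 0 - 3
= 0 + 0 - 3
= -3
Net change = -3 - (-3) = 0

0


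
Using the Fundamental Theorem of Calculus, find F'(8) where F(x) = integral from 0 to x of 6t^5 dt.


By the Fundamental Theorem of Calculus (Part 1):
If F(x) = integral from 0 to x of f(t) dt, then F'(x) = f(x)
Here f(t) = 6t^5
So F'(x) = 6x^5
Evaluate at x = 8:
F'(8) = 6 * 8^5
= 6 * 32768
= 196608

196608


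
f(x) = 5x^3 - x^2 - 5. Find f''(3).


First derivative:
f'(x) = 15x^2 - 2x
Second derivative:
f''(x) = 30x - 2
Substitute x = 3:
f''(3) = 30 * 3 - 2
= 90 - 2
= 88

88


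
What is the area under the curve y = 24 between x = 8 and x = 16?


The area under a constant function y = 24 is a rectangle.
Width = 16 - 8 = 8
Height = 24
Area = width * height
= 8 * 24
= 192

192


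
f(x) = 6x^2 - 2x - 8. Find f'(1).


Differentiate term by term using power and sum rules:
f(x) = 6x^2 - 2x - 8
f'(x) = 12x - 2
Substitute x = 1:
f'(1) = 12 * 1 - 2
= 12 - 2
= 10

10


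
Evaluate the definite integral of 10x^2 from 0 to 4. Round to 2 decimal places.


Find the antiderivative of 10x^2:
F(x) = 10/3 * x^3
Apply the Fundamental Theorem of Calculus:
F(4) - F(0)
= 10/3 * 4^3 - 10/3 * 0^3
= 10/3 * (64 - 0)
= 10/3 * 64
= 640/3 ≈ 213.33

213.33


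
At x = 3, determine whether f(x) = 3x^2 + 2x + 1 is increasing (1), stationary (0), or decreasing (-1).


Compute f'(x) to determine behavior:
f'(x) = 6x + 2
f'(3) = 6 * 3 + 2
= 18 + 2
= 20
Since f'(3) > 0, the function is increasing (1)

1


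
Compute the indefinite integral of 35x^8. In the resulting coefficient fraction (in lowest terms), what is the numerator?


Apply the power rule for integration:
integral of ax^n dx = a/(n+1) * x^(n+1) + C
integral of 35x^8 dx
= 35/9 * x^9 + C
The coefficient in lowest terms is 35/9, and its numerator is 35

35


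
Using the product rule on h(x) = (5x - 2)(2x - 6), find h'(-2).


Let u(x) = 5x - 2 and v(x) = 2x - 6
u'(x) = 5
v'(x) = 2
Product rule: h'(x) = u'(x)*v(x) + u(x)*v'(x)
= 5 * (2x - 6) + (5x - 2) * 2
At x = -2:
u(-2) = 5 * (-2) - 2 = -12
v(-2) = 2 * (-2) - 6 = -10
h'(-2) = 5 * (-10) + (-12) * 2
= -50 - 24
= -74

-74


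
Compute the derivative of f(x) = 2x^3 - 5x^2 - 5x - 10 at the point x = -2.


Differentiate f(x) = 2x^3 - 5x^2 - 5x - 10 term by term:
f'(x) = 6x^2 - 10x - 5
Substitute x = -2:
f'(-2) = 6 * (-2)^2 - 10 * (-2) - 5
= 24 + 20 - 5
= 39

39


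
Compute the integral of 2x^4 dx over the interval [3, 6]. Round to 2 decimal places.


Find the antiderivative of 2x^4:
F(x) = 2/5 * x^5
Apply the Fundamental Theorem of Calculus:
F(6) - F(3)
= 2/5 * 6^5 - 2/5 * 3^5
= 2/5 * (7776 - 243)
= 2/5 * 7533
= 15066/5 = 3013.20

3013.20


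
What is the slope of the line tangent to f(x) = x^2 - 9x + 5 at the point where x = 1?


The slope of the tangent line equals f'(x) at the point.
f(x) = x^2 - 9x + 5
f'(x) = 2x - 9
At x = 1:
f'(1) = 2 * 1 - 9
= 2 - 9
= -7

-7


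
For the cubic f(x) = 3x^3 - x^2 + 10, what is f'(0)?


Differentiate f(x) = 3x^3 - x^2 + 10 term by term:
f'(x) = 9x^2 - 2x
Substitute x = 0:
f'(0) = 9 * 0^2 - 2 * 0 + 0
= 0 + 0 + 0
= 0

0


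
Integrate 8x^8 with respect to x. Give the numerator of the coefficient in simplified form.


Apply the power rule for integration:
integral of ax^n dx = a/(n+1) * x^(n+1) + C
integral of 8x^8 dx
= 8/9 * x^9 + C
The coefficient in lowest terms is 8/9, and its numerator is 8

8


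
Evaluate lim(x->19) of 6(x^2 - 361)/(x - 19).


Direct substitution gives 0/0, so we factor the numerator.
Factor: 6(x^2 - 361) = 6 * (x - 19)(x + 19)
Cancel the common factor (x - 19):
6(x^2 - 361)/(x - 19) = 6 * (x + 19)
Now substitute x = 19:
= 6 * (19 + 19) = 228

228


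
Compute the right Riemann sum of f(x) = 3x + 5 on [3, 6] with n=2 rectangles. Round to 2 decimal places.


Right Riemann sum uses right endpoints of each subinterval.
Interval: [3, 6], n = 2
dx = (6 - 3) / 2 = 3/2
Right endpoints: [9/2, 6]
f values: [37/2, 23]
Sum = dx * (sum of f values)
= 3/2 * 83/2
= 249/4 = 62.25

62.25


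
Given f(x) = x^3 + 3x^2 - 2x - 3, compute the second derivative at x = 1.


First derivative:
f'(x) = 3x^2 + 6x - 2
Second derivative:
f''(x) = 6x + 6
Substitute x = 1:
f''(1) = 6 * 1 + 6
= 6 + 6
= 12

12


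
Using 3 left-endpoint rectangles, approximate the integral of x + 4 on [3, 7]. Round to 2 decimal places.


Left Riemann sum uses left endpoints of each subinterval.
Interval: [3, 7], n = 3
dx = (7 - 3) / 3 = 4/3
Left endpoints: [3, 13/3, 17/3]
f values: [7, 25/3, 29/3]
Sum = dx * (sum of f values)
= 4/3 * 25
= 100/3 ≈ 33.33

33.33


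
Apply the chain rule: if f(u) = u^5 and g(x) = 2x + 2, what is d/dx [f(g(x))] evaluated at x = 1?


Using the chain rule: (f(g(x)))' = f'(g(x)) * g'(x)
First, find g(1):
g(1) = 2 * 1 + 2 = 4
Next, f'(u) = 5u^4
And g'(x) = 2
So f'(g(1)) * g'(1)
= 5 * 4^4 * 2
= 5 * 256 * 2
= 2560

2560


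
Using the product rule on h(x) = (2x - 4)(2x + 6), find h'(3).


Let u(x) = 2x - 4 and v(x) = 2x + 6
u'(x) = 2
v'(x) = 2
Product rule: h'(x) = u'(x)*v(x) + u(x)*v'(x)
= 2 * (2x + 6) + (2x - 4) * 2
At x = 3:
u(3) = 2 * 3 - 4 = 2
v(3) = 2 * 3 + 6 = 12
h'(3) = 2 * 12 + 2 * 2
= 24 + 4
= 28

28


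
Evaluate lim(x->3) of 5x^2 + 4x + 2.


Since polynomials are continuous, we use direct substitution.
lim(x->3) of 5x^2 + 4x + 2
= 5 * 3^2 + 4 * 3 + 2
= 45 + 12 + 2
= 59

59


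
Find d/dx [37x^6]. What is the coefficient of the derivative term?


We apply the power rule: d/dx [ax^n] = a*n * x^(n-1)
d/dx [37x^6]
= 37 * 6 * x^(6-1)
= 222x^5
The coefficient is 222

222


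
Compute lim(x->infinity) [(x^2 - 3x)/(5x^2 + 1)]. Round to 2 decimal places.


For limits at infinity with equal-degree polynomials,
we compare leading coefficients.
Numerator leading term: x^2
Denominator leading term: 5x^2
Divide both by x^2:
lim = (1 - 3/x) / (5 + 1/x^2)
As x -> infinity, the 1/x and 1/x^2 terms vanish:
= 1/5 = 0.20

0.20


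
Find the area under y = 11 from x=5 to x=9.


The area under a constant function y = 11 is a rectangle.
Width = 9 - 5 = 4
Height = 11
Area = width * height
= 4 * 11
= 44

44


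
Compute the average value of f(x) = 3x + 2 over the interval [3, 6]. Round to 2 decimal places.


Average value = 1/(b-a) * integral from a to b of f(x) dx
First compute the integral of 3x + 2:
F(x) = (3/2)x^2 + 2x
F(6) = 3/2 * 36 + 2 * 6 = 66
F(3) = 3/2 * 9 + 2 * 3 = 39/2
Integral = 66 - 39/2 = 93/2
Average = (93/2) / (6 - 3) = (93/2) / 3
= 31/2 = 15.50

15.50


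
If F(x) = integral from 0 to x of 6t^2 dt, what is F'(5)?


By the Fundamental Theorem of Calculus (Part 1):
If F(x) = integral from 0 to x of f(t) dt, then F'(x) = f(x)
Here f(t) = 6t^2
So F'(x) = 6x^2
Evaluate at x = 5:
F'(5) = 6 * 5^2
= 6 * 25
= 150

150


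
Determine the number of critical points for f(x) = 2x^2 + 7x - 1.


Find where f'(x) = 0:
f'(x) = 4x + 7
Set f'(x) = 0:
4x + 7 = 0
x = -7 / 4 = -7/4
This is a linear equation in x, so there is exactly one solution.
Number of critical points: 1

1


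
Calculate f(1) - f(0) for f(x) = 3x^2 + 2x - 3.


Net change = f(b) - f(a)
f(x) = 3x^2 + 2x - 3
Compute f(1):
f(1) = 3 * 1^2 + 2 * 1 - 3
= 3 + 2 - 3
= 2
Compute f(0):
f(0) = 3 * 0^2 + 2 * 0 - 3
= 0 + 0 - 3
= -3
Net change = 2 - (-3) = 5

5


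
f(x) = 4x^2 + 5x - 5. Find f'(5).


Differentiate term by term using power and sum rules:
f(x) = 4x^2 + 5x - 5
f'(x) = 8x + 5
Substitute x = 5:
f'(5) = 8 * 5 + 5
= 40 + 5
= 45

45


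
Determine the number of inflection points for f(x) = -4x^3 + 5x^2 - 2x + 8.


Inflection points occur where f''(x) = 0 and concavity changes.
f(x) = -4x^3 + 5x^2 - 2x + 8
f'(x) = -12x^2 + 10x - 2
f''(x) = -24x + 10
Set f''(x) = 0:
-24x + 10 = 0
x = -10 / (-24) = 5/12
Since f''(x) is linear (degree 1), it changes sign at this point.
Therefore there is exactly 1 inflection point.

1


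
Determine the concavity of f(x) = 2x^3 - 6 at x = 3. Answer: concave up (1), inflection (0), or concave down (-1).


Concavity is determined by the sign of f''(x).
f(x) = 2x^3 - 6
f'(x) = 6x^2
f''(x) = 12x
f''(3) = 12 * 3 + 0
= 36 + 0
= 36
Since f''(3) > 0, the function is concave up (1)

1


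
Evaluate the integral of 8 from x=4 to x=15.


The integral of a constant k over [a, b] equals k * (b - a).
integral from 4 to 15 of 8 dx
= 8 * (15 - 4)
= 8 * 11
= 88

88


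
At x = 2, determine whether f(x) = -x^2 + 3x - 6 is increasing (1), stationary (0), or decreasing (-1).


Compute f'(x) to determine behavior:
f'(x) = -2x + 3
f'(2) = -2 * 2 + 3
= -4 + 3
= -1
Since f'(2) < 0, the function is decreasing (-1)

-1


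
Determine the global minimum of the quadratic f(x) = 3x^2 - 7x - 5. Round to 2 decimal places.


For a quadratic f(x) = ax^2 + bx + c with a > 0, the minimum is at the vertex.
Vertex x-coordinate: x = -b/(2a)
x = -(-7) / (2 * 3)
x = 7/6
Substitute back to find the minimum value:
f(7/6) = 3 * (7/6)^2 - 7 * (7/6) - 5
= 49/12 - 49/6 - 5
= -109/12 ≈ -9.08

-9.08


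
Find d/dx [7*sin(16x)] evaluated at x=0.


Apply the chain rule to differentiate 7*sin(16x):
d/dx [7*sin(16x)]
= 7 * cos(16x) * d/dx(16x)
= 7 * 16 * cos(16x)
= 112 * cos(16x)
Evaluate at x = 0:
= 112 * cos(0)
= 112 * 1
= 112

112


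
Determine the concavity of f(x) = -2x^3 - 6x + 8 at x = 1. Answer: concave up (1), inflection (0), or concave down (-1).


Concavity is determined by the sign of f''(x).
f(x) = -2x^3 - 6x + 8
f'(x) = -6x^2 - 6
f''(x) = -12x
f''(1) = -12 * 1 + 0
= -12 + 0
= -12
Since f''(1) < 0, the function is concave down (-1)

-1


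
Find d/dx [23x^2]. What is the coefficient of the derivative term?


We apply the power rule: d/dx [ax^n] = a*n * x^(n-1)
d/dx [23x^2]
= 23 * 2 * x^(2-1)
= 46x
The coefficient is 46

46


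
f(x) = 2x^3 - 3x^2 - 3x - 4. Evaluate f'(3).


Differentiate f(x) = 2x^3 - 3x^2 - 3x - 4 term by term:
f'(x) = 6x^2 - 6x - 3
Substitute x = 3:
f'(3) = 6 * 3^2 - 6 * 3 - 3
= 54 - 18 - 3
= 33

33


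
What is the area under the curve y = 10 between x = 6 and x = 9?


The area under a constant function y = 10 is a rectangle.
Width = 9 - 6 = 3
Height = 10
Area = width * height
= 3 * 10
= 30

30


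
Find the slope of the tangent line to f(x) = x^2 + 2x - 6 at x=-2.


The slope of the tangent line equals f'(x) at the point.
f(x) = x^2 + 2x - 6
f'(x) = 2x + 2
At x = -2:
f'(-2) = 2 * (-2) + 2
= -4 + 2
= -2

-2


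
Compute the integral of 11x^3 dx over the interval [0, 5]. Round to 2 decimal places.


Find the antiderivative of 11x^3:
F(x) = 11/4 * x^4
Apply the Fundamental Theorem of Calculus:
F(5) - F(0)
= 11/4 * 5^4 - 11/4 * 0^4
= 11/4 * (625 - 0)
= 11/4 * 625
= 6875/4 = 1718.75

1718.75


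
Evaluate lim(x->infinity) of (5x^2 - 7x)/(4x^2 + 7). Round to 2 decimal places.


For limits at infinity with equal-degree polynomials,
we compare leading coefficients.
Numerator leading term: 5x^2
Denominator leading term: 4x^2
Divide both by x^2:
lim = (5 - 7/x) / (4 + 7/x^2)
As x -> infinity, the 1/x and 1/x^2 terms vanish:
= 5/4 = 1.25

1.25


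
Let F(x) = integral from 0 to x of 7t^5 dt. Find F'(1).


By the Fundamental Theorem of Calculus (Part 1):
If F(x) = integral from 0 to x of f(t) dt, then F'(x) = f(x)
Here f(t) = 7t^5
So F'(x) = 7x^5
Evaluate at x = 1:
F'(1) = 7 * 1^5
= 7 * 1
= 7

7


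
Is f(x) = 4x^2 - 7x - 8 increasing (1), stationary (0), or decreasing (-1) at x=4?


Compute f'(x) to determine behavior:
f'(x) = 8x - 7
f'(4) = 8 * 4 - 7
= 32 - 7
= 25
Since f'(4) > 0, the function is increasing (1)

1


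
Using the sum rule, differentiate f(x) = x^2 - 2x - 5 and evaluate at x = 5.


Differentiate term by term using power and sum rules:
f(x) = x^2 - 2x - 5
f'(x) = 2x - 2
Substitute x = 5:
f'(5) = 2 * 5 - 2
= 10 - 2
= 8

8


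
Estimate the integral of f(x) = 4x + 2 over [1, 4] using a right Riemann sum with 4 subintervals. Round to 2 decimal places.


Right Riemann sum uses right endpoints of each subinterval.
Interval: [1, 4], n = 4
dx = (4 - 1) / 4 = 3/4
Right endpoints: [7/4, 5/2, 13/4, 4]
f values: [9, 12, 15, 18]
Sum = dx * (sum of f values)
= 3/4 * 54
= 81/2 = 40.50

40.50


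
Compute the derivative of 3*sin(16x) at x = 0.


Apply the chain rule to differentiate 3*sin(16x):
d/dx [3*sin(16x)]
= 3 * cos(16x) * d/dx(16x)
= 3 * 16 * cos(16x)
= 48 * cos(16x)
Evaluate at x = 0:
= 48 * cos(0)
= 48 * 1
= 48

48


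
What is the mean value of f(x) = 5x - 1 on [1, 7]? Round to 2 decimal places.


Average value = 1/(b-a) * integral from a to b of f(x) dx
First compute the integral of 5x - 1:
F(x) = (5/2)x^2 - x
F(7) = 5/2 * 49 - 1 * 7 = 231/2
F(1) = 5/2 * 1 - 1 * 1 = 3/2
Integral = 231/2 - 3/2 = 114
Average = 114 / (7 - 1) = 114 / 6
= 19 = 19.00

19.00


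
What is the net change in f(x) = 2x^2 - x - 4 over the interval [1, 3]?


Net change = f(b) - f(a)
f(x) = 2x^2 - x - 4
Compute f(3):
f(3) = 2 * 3^2 - 1 * 3 - 4
= 18 - 3 - 4
= 11
Compute f(1):
f(1) = 2 * 1^2 - 1 * 1 - 4
= 2 - 1 - 4
= -3
Net change = 11 - (-3) = 14

14


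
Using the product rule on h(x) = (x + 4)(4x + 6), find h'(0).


Let u(x) = x + 4 and v(x) = 4x + 6
u'(x) = 1
v'(x) = 4
Product rule: h'(x) = u'(x)*v(x) + u(x)*v'(x)
= 1 * (4x + 6) + (x + 4) * 4
At x = 0:
u(0) = 1 * 0 + 4 = 4
v(0) = 4 * 0 + 6 = 6
h'(0) = 1 * 6 + 4 * 4
= 6 + 16
= 22

22


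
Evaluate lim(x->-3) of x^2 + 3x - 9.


Since polynomials are continuous, we use direct substitution.
lim(x->-3) of x^2 + 3x - 9
= 1 * (-3)^2 + 3 * (-3) - 9
= 9 - 9 - 9
= -9

-9


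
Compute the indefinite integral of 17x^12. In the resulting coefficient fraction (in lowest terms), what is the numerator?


Apply the power rule for integration:
integral of ax^n dx = a/(n+1) * x^(n+1) + C
integral of 17x^12 dx
= 17/13 * x^13 + C
The coefficient in lowest terms is 17/13, and its numerator is 17

17


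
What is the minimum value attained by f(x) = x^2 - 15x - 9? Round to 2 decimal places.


For a quadratic f(x) = ax^2 + bx + c with a > 0, the minimum is at the vertex.
Vertex x-coordinate: x = -b/(2a)
x = -(-15) / (2 * 1)
x = 15/2
Substitute back to find the minimum value:
f(15/2) = 1 * (15/2)^2 - 15 * (15/2) - 9
= 225/4 - 225/2 - 9
= -261/4 = -65.25

-65.25


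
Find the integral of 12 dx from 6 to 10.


The integral of a constant k over [a, b] equals k * (b - a).
integral from 6 to 10 of 12 dx
= 12 * (10 - 6)
= 12 * 4
= 48

48


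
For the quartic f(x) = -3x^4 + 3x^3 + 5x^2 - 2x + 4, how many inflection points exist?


Inflection points occur where f''(x) = 0 and concavity changes.
f(x) = -3x^4 + 3x^3 + 5x^2 - 2x + 4
f'(x) = -12x^3 + 9x^2 + 10x - 2
f''(x) = -36x^2 + 18x + 10
This is a quadratic in x. Use the discriminant to count real roots.
Discriminant = (18)^2 - 4 * (-36) * 10
= 324 - (-1440)
= 1764
Since discriminant > 0, f''(x) = 0 has 2 distinct real solutions.
A quadratic with two distinct real roots changes sign at each root, so concavity changes at both.
Number of inflection points: 2

2


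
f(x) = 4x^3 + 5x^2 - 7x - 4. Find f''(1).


First derivative:
f'(x) = 12x^2 + 10x - 7
Second derivative:
f''(x) = 24x + 10
Substitute x = 1:
f''(1) = 24 * 1 + 10
= 24 + 10
= 34

34


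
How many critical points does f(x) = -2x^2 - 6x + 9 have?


Find where f'(x) = 0:
f'(x) = -4x - 6
Set f'(x) = 0:
-4x - 6 = 0
x = 6 / (-4) = -3/2
This is a linear equation in x, so there is exactly one solution.
Number of critical points: 1

1


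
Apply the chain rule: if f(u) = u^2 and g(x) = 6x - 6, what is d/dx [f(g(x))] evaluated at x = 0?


Using the chain rule: (f(g(x)))' = f'(g(x)) * g'(x)
First, find g(0):
g(0) = 6 * 0 - 6 = -6
Next, f'(u) = 2u
And g'(x) = 6
So f'(g(0)) * g'(0)
= 2 * (-6) * 6
= -72

-72


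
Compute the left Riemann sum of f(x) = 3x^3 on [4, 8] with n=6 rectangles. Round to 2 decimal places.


Left Riemann sum uses left endpoints of each subinterval.
Interval: [4, 8], n = 6
dx = (8 - 4) / 6 = 2/3
Left endpoints: [4, 14/3, 16/3, 6, 20/3, 22/3]
f values: [192, 2744/9, 4096/9, 648, 8000/9, 10648/9]
Sum = dx * (sum of f values)
= 2/3 * 3672
= 2448 = 2448.00

2448.00


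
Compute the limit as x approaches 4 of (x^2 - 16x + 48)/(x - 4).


Direct substitution gives 0/0, so we factor the numerator.
Factor: (x^2 - 16x + 48) = (x - 4)(x - 12)
Cancel the common factor (x - 4):
(x^2 - 16x + 48)/(x - 4) = (x - 12)
Now substitute x = 4:
= (4) - (12) = -8

-8


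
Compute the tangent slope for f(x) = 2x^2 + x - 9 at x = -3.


The slope of the tangent line equals f'(x) at the point.
f(x) = 2x^2 + x - 9
f'(x) = 4x + 1
At x = -3:
f'(-3) = 4 * (-3) + 1
= -12 + 1
= -11

-11


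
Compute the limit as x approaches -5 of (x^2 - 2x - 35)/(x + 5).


Direct substitution gives 0/0, so we factor the numerator.
Factor: (x^2 - 2x - 35) = (x + 5)(x - 7)
Cancel the common factor (x + 5):
(x^2 - 2x - 35)/(x + 5) = (x - 7)
Now substitute x = -5:
= (-5) - (7) = -12

-12


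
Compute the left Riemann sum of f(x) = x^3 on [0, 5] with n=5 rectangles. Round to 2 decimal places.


Left Riemann sum uses left endpoints of each subinterval.
Interval: [0, 5], n = 5
dx = (5 - 0) / 5 = 1
Left endpoints: [0, 1, 2, 3, 4]
f values: [0, 1, 8, 27, 64]
Sum = dx * (sum of f values)
= 1 * 100
= 100 = 100.00

100.00


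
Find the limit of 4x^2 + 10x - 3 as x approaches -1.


Since polynomials are continuous, we use direct substitution.
lim(x->-1) of 4x^2 + 10x - 3
= 4 * (-1)^2 + 10 * (-1) - 3
= 4 - 10 - 3
= -9

-9


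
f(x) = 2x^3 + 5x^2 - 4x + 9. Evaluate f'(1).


Differentiate f(x) = 2x^3 + 5x^2 - 4x + 9 term by term:
f'(x) = 6x^2 + 10x - 4
Substitute x = 1:
f'(1) = 6 * 1^2 + 10 * 1 - 4
= 6 + 10 - 4
= 12

12


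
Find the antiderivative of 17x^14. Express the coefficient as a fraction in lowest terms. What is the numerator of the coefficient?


Apply the power rule for integration:
integral of ax^n dx = a/(n+1) * x^(n+1) + C
integral of 17x^14 dx
= 17/15 * x^15 + C
The coefficient in lowest terms is 17/15, and its numerator is 17

17


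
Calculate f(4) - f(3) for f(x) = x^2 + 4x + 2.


Net change = f(b) - f(a)
f(x) = x^2 + 4x + 2
Compute f(4):
f(4) = 1 * 4^2 + 4 * 4 + 2
= 16 + 16 + 2
= 34
Compute f(3):
f(3) = 1 * 3^2 + 4 * 3 + 2
= 9 + 12 + 2
= 23
Net change = 34 - 23 = 11

11


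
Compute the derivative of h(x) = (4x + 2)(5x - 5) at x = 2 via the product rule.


Let u(x) = 4x + 2 and v(x) = 5x - 5
u'(x) = 4
v'(x) = 5
Product rule: h'(x) = u'(x)*v(x) + u(x)*v'(x)
= 4 * (5x - 5) + (4x + 2) * 5
At x = 2:
u(2) = 4 * 2 + 2 = 10
v(2) = 5 * 2 - 5 = 5
h'(2) = 4 * 5 + 10 * 5
= 20 + 50
= 70

70


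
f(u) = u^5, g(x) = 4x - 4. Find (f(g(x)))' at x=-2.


Using the chain rule: (f(g(x)))' = f'(g(x)) * g'(x)
First, find g(-2):
g(-2) = 4 * (-2) - 4 = -12
Next, f'(u) = 5u^4
And g'(x) = 4
So f'(g(-2)) * g'(-2)
= 5 * (-12)^4 * 4
= 5 * 20736 * 4
= 414720

414720


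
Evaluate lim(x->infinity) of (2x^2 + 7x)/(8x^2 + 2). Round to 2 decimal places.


For limits at infinity with equal-degree polynomials,
we compare leading coefficients.
Numerator leading term: 2x^2
Denominator leading term: 8x^2
Divide both by x^2:
lim = (2 + 7/x) / (8 + 2/x^2)
As x -> infinity, the 1/x and 1/x^2 terms vanish:
= 2/8 = 1/4 = 0.25

0.25


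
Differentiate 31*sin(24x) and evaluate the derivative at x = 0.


Apply the chain rule to differentiate 31*sin(24x):
d/dx [31*sin(24x)]
= 31 * cos(24x) * d/dx(24x)
= 31 * 24 * cos(24x)
= 744 * cos(24x)
Evaluate at x = 0:
= 744 * cos(0)
= 744 * 1
= 744

744


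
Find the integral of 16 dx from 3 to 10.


The integral of a constant k over [a, b] equals k * (b - a).
integral from 3 to 10 of 16 dx
= 16 * (10 - 3)
= 16 * 7
= 112

112


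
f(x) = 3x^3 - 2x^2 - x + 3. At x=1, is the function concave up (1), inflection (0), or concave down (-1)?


Concavity is determined by the sign of f''(x).
f(x) = 3x^3 - 2x^2 - x + 3
f'(x) = 9x^2 - 4x - 1
f''(x) = 18x - 4
f''(1) = 18 * 1 - 4
= 18 - 4
= 14
Since f''(1) > 0, the function is concave up (1)

1


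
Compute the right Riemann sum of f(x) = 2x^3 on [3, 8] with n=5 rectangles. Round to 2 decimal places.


Right Riemann sum uses right endpoints of each subinterval.
Interval: [3, 8], n = 5
dx = (8 - 3) / 5 = 1
Right endpoints: [4, 5, 6, 7, 8]
f values: [128, 250, 432, 686, 1024]
Sum = dx * (sum of f values)
= 1 * 2520
= 2520 = 2520.00

2520.00


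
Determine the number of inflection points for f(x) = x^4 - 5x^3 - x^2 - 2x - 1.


Inflection points occur where f''(x) = 0 and concavity changes.
f(x) = x^4 - 5x^3 - x^2 - 2x - 1
f'(x) = 4x^3 - 15x^2 - 2x - 2
f''(x) = 12x^2 - 30x - 2
This is a quadratic in x. Use the discriminant to count real roots.
Discriminant = (-30)^2 - 4 * 12 * (-2)
= 900 - (-96)
= 996
Since discriminant > 0, f''(x) = 0 has 2 distinct real solutions.
A quadratic with two distinct real roots changes sign at each root, so concavity changes at both.
Number of inflection points: 2

2


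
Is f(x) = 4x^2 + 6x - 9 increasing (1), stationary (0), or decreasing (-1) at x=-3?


Compute f'(x) to determine behavior:
f'(x) = 8x + 6
f'(-3) = 8 * (-3) + 6
= -24 + 6
= -18
Since f'(-3) < 0, the function is decreasing (-1)

-1


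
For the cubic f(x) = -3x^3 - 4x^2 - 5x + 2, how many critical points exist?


Find where f'(x) = 0:
f(x) = -3x^3 - 4x^2 - 5x + 2
f'(x) = -9x^2 - 8x - 5
This is a quadratic in x. Use the discriminant to count real roots.
Discriminant = (-8)^2 - 4 * (-9) * (-5)
= 64 - 180
= -116
Since discriminant < 0, f'(x) = 0 has no real solutions.
Number of critical points: 0

0


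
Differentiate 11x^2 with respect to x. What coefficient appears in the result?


We apply the power rule: d/dx [ax^n] = a*n * x^(n-1)
d/dx [11x^2]
= 11 * 2 * x^(2-1)
= 22x
The coefficient is 22

22


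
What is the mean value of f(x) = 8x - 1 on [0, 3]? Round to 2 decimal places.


Average value = 1/(b-a) * integral from a to b of f(x) dx
First compute the integral of 8x - 1:
F(x) = 4x^2 - x
F(3) = 4 * 9 - 1 * 3 = 33
F(0) = 4 * 0 - 1 * 0 = 0
Integral = 33 - 0 = 33
Average = 33 / (3 - 0) = 33 / 3
= 11 = 11.00

11.00


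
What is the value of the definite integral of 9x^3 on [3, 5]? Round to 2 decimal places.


Find the antiderivative of 9x^3:
F(x) = 9/4 * x^4
Apply the Fundamental Theorem of Calculus:
F(5) - F(3)
= 9/4 * 5^4 - 9/4 * 3^4
= 9/4 * (625 - 81)
= 9/4 * 544
= 1224 = 1224.00

1224.00


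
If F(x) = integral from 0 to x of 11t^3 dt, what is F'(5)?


By the Fundamental Theorem of Calculus (Part 1):
If F(x) = integral from 0 to x of f(t) dt, then F'(x) = f(x)
Here f(t) = 11t^3
So F'(x) = 11x^3
Evaluate at x = 5:
F'(5) = 11 * 5^3
= 11 * 125
= 1375

1375


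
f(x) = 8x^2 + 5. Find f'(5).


Differentiate term by term using power and sum rules:
f(x) = 8x^2 + 5
f'(x) = 16x
Substitute x = 5:
f'(5) = 16 * 5 + 0
= 80 + 0
= 80

80


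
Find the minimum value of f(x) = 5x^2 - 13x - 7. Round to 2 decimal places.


For a quadratic f(x) = ax^2 + bx + c with a > 0, the minimum is at the vertex.
Vertex x-coordinate: x = -b/(2a)
x = -(-13) / (2 * 5)
x = 13/10
Substitute back to find the minimum value:
f(13/10) = 5 * (13/10)^2 - 13 * (13/10) - 7
= 169/20 - 169/10 - 7
= -309/20 = -15.45

-15.45


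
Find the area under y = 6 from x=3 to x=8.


The area under a constant function y = 6 is a rectangle.
Width = 8 - 3 = 5
Height = 6
Area = width * height
= 5 * 6
= 30

30


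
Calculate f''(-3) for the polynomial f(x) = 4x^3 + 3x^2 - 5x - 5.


First derivative:
f'(x) = 12x^2 + 6x - 5
Second derivative:
f''(x) = 24x + 6
Substitute x = -3:
f''(-3) = 24 * (-3) + 6
= -72 + 6
= -66

-66


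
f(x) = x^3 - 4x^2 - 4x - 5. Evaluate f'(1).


Differentiate f(x) = x^3 - 4x^2 - 4x - 5 term by term:
f'(x) = 3x^2 - 8x - 4
Substitute x = 1:
f'(1) = 3 * 1^2 - 8 * 1 - 4
= 3 - 8 - 4
= -9

-9


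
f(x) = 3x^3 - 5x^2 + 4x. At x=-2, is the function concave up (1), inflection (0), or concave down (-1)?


Concavity is determined by the sign of f''(x).
f(x) = 3x^3 - 5x^2 + 4x
f'(x) = 9x^2 - 10x + 4
f''(x) = 18x - 10
f''(-2) = 18 * (-2) - 10
= -36 - 10
= -46
Since f''(-2) < 0, the function is concave down (-1)

-1


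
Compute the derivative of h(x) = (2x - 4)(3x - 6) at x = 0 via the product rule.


Let u(x) = 2x - 4 and v(x) = 3x - 6
u'(x) = 2
v'(x) = 3
Product rule: h'(x) = u'(x)*v(x) + u(x)*v'(x)
= 2 * (3x - 6) + (2x - 4) * 3
At x = 0:
u(0) = 2 * 0 - 4 = -4
v(0) = 3 * 0 - 6 = -6
h'(0) = 2 * (-6) + (-4) * 3
= -12 - 12
= -24

-24


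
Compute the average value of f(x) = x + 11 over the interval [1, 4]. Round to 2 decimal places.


Average value = 1/(b-a) * integral from a to b of f(x) dx
First compute the integral of x + 11:
F(x) = (1/2)x^2 + 11x
F(4) = 1/2 * 16 + 11 * 4 = 52
F(1) = 1/2 * 1 + 11 * 1 = 23/2
Integral = 52 - 23/2 = 81/2
Average = (81/2) / (4 - 1) = (81/2) / 3
= 27/2 = 13.50

13.50


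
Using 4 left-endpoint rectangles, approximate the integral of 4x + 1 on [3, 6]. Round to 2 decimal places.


Left Riemann sum uses left endpoints of each subinterval.
Interval: [3, 6], n = 4
dx = (6 - 3) / 4 = 3/4
Left endpoints: [3, 15/4, 9/2, 21/4]
f values: [13, 16, 19, 22]
Sum = dx * (sum of f values)
= 3/4 * 70
= 105/2 = 52.50

52.50


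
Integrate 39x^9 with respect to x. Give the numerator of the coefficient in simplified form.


Apply the power rule for integration:
integral of ax^n dx = a/(n+1) * x^(n+1) + C
integral of 39x^9 dx
= 39/10 * x^10 + C
The coefficient in lowest terms is 39/10, and its numerator is 39

39


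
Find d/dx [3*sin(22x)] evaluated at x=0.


Apply the chain rule to differentiate 3*sin(22x):
d/dx [3*sin(22x)]
= 3 * cos(22x) * d/dx(22x)
= 3 * 22 * cos(22x)
= 66 * cos(22x)
Evaluate at x = 0:
= 66 * cos(0)
= 66 * 1
= 66

66


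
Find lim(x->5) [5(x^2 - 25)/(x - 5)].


Direct substitution gives 0/0, so we factor the numerator.
Factor: 5(x^2 - 25) = 5 * (x - 5)(x + 5)
Cancel the common factor (x - 5):
5(x^2 - 25)/(x - 5) = 5 * (x + 5)
Now substitute x = 5:
= 5 * (5 + 5) = 50

50


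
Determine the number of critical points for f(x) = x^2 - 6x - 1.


Find where f'(x) = 0:
f'(x) = 2x - 6
Set f'(x) = 0:
2x - 6 = 0
x = 6 / 2 = 3
This is a linear equation in x, so there is exactly one solution.
Number of critical points: 1

1


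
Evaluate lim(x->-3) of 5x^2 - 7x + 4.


Since polynomials are continuous, we use direct substitution.
lim(x->-3) of 5x^2 - 7x + 4
= 5 * (-3)^2 - 7 * (-3) + 4
= 45 + 21 + 4
= 70

70
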